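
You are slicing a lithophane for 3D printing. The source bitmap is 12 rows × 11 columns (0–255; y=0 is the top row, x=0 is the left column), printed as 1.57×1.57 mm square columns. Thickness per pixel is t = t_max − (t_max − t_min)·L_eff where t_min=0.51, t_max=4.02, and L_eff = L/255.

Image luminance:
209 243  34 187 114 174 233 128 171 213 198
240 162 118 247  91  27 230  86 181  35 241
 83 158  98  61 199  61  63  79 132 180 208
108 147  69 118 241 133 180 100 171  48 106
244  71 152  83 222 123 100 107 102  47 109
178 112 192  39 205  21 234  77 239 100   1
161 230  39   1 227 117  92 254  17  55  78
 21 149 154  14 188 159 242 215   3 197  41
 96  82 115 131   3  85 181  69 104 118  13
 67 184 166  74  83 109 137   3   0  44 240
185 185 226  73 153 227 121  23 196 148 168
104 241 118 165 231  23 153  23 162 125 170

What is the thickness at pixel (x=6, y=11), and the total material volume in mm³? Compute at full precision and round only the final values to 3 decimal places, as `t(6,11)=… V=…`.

span = t_max - t_min = 4.02 - 0.51 = 3.510
L(6,11) = 153, L_eff = 153/255 = 0.600000
t(6,11) = 4.02 - 3.510·0.600000 = 1.914
Σt over all 12·11 pixels = 2516643/8500 ≈ 296.0756471
V = pitch²·Σt = 1.57²·2516643/8500 = 729.797

t(6,11)=1.914 V=729.797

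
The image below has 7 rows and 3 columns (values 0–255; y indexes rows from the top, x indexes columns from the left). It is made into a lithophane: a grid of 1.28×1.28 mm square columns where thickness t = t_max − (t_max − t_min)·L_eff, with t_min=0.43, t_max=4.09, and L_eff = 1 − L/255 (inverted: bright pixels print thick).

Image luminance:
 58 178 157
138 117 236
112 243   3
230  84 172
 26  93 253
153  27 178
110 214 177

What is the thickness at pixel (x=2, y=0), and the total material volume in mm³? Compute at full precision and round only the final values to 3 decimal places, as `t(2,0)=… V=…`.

span = t_max - t_min = 4.09 - 0.43 = 3.660
L(2,0) = 157, L_eff = 1 - 157/255 = 0.384314 (inverted)
t(2,0) = 4.09 - 3.660·0.384314 = 2.683
Σt over all 7·3 pixels = 437753/8500 ≈ 51.5003529
V = pitch²·Σt = 1.28²·437753/8500 = 84.378

t(2,0)=2.683 V=84.378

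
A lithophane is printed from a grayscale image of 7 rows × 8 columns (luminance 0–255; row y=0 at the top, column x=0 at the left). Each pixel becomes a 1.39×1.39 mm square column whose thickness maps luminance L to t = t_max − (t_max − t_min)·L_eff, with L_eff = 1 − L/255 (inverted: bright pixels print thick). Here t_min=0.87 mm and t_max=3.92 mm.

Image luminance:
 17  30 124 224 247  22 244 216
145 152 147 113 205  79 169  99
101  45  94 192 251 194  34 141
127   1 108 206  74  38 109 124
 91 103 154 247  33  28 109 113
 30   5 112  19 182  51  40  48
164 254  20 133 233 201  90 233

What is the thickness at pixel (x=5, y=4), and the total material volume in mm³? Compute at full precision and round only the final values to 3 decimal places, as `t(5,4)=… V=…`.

t(5,4)=1.205 V=250.467

span = t_max - t_min = 3.92 - 0.87 = 3.050
L(5,4) = 28, L_eff = 1 - 28/255 = 0.890196 (inverted)
t(5,4) = 3.92 - 3.050·0.890196 = 1.205
Σt over all 7·8 pixels = 220379/1700 ≈ 129.6347059
V = pitch²·Σt = 1.39²·220379/1700 = 250.467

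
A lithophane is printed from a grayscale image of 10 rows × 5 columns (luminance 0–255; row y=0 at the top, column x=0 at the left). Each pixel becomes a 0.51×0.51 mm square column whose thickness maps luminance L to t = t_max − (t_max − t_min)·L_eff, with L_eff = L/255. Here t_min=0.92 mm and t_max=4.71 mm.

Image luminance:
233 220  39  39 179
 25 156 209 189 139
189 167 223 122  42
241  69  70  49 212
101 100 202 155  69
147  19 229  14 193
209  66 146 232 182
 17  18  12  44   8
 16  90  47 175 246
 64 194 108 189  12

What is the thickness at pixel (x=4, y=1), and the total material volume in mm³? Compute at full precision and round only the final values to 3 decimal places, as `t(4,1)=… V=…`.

t(4,1)=2.644 V=37.610

span = t_max - t_min = 4.71 - 0.92 = 3.790
L(4,1) = 139, L_eff = 139/255 = 0.545098
t(4,1) = 4.71 - 3.790·0.545098 = 2.644
Σt over all 10·5 pixels = 1843643/12750 ≈ 144.5994510
V = pitch²·Σt = 0.51²·1843643/12750 = 37.610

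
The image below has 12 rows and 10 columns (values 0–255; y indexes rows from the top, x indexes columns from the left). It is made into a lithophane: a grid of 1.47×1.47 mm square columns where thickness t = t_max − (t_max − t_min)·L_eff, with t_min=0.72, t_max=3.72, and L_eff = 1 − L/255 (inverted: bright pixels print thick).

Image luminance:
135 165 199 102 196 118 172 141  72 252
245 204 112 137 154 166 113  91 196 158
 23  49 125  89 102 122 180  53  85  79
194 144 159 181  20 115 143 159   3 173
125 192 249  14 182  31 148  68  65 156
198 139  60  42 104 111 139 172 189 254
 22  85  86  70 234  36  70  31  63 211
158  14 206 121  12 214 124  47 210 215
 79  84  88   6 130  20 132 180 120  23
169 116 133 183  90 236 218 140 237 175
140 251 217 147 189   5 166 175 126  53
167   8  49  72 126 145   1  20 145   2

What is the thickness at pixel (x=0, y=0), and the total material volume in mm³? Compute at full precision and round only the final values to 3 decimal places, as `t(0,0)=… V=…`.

span = t_max - t_min = 3.72 - 0.72 = 3.000
L(0,0) = 135, L_eff = 1 - 135/255 = 0.470588 (inverted)
t(0,0) = 3.72 - 3.000·0.470588 = 2.308
Σt over all 12·10 pixels = 4460/17 ≈ 262.3529412
V = pitch²·Σt = 1.47²·4460/17 = 566.918

t(0,0)=2.308 V=566.918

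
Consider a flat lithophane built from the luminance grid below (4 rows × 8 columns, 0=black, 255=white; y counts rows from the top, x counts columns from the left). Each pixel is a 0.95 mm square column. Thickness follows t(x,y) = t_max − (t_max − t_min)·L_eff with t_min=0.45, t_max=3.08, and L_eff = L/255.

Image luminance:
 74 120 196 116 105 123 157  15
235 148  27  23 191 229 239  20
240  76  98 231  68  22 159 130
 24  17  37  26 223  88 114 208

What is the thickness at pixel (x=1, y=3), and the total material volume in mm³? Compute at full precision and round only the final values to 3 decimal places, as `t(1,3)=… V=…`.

span = t_max - t_min = 3.08 - 0.45 = 2.630
L(1,3) = 17, L_eff = 17/255 = 0.066667
t(1,3) = 3.08 - 2.630·0.066667 = 2.905
Σt over all 4·8 pixels = 1519403/25500 ≈ 59.5844314
V = pitch²·Σt = 0.95²·1519403/25500 = 53.775

t(1,3)=2.905 V=53.775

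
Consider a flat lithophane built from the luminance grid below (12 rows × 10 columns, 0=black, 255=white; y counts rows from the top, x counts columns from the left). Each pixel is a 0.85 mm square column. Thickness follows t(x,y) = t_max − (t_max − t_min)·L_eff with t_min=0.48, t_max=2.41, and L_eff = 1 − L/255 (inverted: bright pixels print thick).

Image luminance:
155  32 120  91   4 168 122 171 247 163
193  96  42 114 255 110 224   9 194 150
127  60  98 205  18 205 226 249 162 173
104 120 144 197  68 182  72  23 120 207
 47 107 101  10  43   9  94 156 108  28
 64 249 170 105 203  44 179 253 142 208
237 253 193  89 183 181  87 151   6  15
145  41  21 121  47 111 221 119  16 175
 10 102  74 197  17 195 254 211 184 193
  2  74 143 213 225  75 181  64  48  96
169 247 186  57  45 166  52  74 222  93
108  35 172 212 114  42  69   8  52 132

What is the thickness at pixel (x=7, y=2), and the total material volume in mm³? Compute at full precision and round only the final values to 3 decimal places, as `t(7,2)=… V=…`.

span = t_max - t_min = 2.41 - 0.48 = 1.930
L(7,2) = 249, L_eff = 1 - 249/255 = 0.023529 (inverted)
t(7,2) = 2.41 - 1.930·0.023529 = 2.365
Σt over all 12·10 pixels = 871409/5100 ≈ 170.8645098
V = pitch²·Σt = 0.85²·871409/5100 = 123.450

t(7,2)=2.365 V=123.450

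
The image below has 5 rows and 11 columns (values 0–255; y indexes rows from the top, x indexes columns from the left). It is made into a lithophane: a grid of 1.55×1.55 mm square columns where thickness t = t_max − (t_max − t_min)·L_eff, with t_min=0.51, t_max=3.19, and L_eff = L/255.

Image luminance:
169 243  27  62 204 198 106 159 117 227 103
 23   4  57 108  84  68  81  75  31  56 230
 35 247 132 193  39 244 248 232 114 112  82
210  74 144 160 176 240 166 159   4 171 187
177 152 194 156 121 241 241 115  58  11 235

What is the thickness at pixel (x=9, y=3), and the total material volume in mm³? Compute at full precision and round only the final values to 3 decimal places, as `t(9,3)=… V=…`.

t(9,3)=1.393 V=232.095

span = t_max - t_min = 3.19 - 0.51 = 2.680
L(9,3) = 171, L_eff = 171/255 = 0.670588
t(9,3) = 3.19 - 2.680·0.670588 = 1.393
Σt over all 5·11 pixels = 2463439/25500 ≈ 96.6054510
V = pitch²·Σt = 1.55²·2463439/25500 = 232.095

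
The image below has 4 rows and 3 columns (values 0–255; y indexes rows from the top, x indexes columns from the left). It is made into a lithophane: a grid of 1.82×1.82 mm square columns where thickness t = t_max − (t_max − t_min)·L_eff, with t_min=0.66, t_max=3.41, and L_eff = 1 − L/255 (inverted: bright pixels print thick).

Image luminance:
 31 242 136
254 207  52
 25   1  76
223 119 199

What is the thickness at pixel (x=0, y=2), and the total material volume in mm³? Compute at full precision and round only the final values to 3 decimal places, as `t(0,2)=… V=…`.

t(0,2)=0.930 V=82.139

span = t_max - t_min = 3.41 - 0.66 = 2.750
L(0,2) = 25, L_eff = 1 - 25/255 = 0.901961 (inverted)
t(0,2) = 3.41 - 2.750·0.901961 = 0.930
Σt over all 4·3 pixels = 126467/5100 ≈ 24.7974510
V = pitch²·Σt = 1.82²·126467/5100 = 82.139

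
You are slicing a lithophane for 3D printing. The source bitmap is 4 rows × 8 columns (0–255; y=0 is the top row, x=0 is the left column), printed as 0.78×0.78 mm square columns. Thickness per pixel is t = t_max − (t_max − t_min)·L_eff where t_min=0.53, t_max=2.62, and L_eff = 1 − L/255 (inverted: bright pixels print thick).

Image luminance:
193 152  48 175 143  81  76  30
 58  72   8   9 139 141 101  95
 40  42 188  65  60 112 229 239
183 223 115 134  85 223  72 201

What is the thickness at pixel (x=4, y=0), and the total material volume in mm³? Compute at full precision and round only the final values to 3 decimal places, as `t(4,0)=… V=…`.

span = t_max - t_min = 2.62 - 0.53 = 2.090
L(4,0) = 143, L_eff = 1 - 143/255 = 0.439216 (inverted)
t(4,0) = 2.62 - 2.090·0.439216 = 1.702
Σt over all 4·8 pixels = 101039/2125 ≈ 47.5477647
V = pitch²·Σt = 0.78²·101039/2125 = 28.928

t(4,0)=1.702 V=28.928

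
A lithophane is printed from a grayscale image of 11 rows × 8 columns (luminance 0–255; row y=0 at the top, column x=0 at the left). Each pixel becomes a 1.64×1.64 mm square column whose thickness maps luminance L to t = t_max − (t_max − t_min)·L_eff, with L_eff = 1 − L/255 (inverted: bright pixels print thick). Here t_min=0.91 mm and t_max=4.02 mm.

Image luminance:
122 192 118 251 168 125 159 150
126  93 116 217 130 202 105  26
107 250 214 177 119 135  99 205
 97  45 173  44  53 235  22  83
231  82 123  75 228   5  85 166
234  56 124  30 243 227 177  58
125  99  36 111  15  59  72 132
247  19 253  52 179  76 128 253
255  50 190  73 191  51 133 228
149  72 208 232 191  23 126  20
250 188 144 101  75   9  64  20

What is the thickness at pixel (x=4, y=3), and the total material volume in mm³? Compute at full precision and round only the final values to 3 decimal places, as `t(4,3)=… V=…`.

t(4,3)=1.556 V=589.365

span = t_max - t_min = 4.02 - 0.91 = 3.110
L(4,3) = 53, L_eff = 1 - 53/255 = 0.792157 (inverted)
t(4,3) = 4.02 - 3.110·0.792157 = 1.556
Σt over all 11·8 pixels = 5587751/25500 ≈ 219.1274902
V = pitch²·Σt = 1.64²·5587751/25500 = 589.365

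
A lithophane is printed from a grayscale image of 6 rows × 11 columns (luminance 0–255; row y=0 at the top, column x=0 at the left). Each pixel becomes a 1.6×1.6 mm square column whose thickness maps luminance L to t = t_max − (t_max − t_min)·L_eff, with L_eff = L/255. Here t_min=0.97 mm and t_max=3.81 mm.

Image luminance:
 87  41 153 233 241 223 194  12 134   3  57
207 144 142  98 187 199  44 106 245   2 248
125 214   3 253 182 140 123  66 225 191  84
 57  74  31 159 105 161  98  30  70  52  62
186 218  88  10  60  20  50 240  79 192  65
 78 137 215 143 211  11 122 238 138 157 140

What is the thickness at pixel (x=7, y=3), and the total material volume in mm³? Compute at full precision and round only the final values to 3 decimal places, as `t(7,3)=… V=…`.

span = t_max - t_min = 3.81 - 0.97 = 2.840
L(7,3) = 30, L_eff = 30/255 = 0.117647
t(7,3) = 3.81 - 2.840·0.117647 = 3.476
Σt over all 6·11 pixels = 2027089/12750 ≈ 158.9873725
V = pitch²·Σt = 1.6²·2027089/12750 = 407.008

t(7,3)=3.476 V=407.008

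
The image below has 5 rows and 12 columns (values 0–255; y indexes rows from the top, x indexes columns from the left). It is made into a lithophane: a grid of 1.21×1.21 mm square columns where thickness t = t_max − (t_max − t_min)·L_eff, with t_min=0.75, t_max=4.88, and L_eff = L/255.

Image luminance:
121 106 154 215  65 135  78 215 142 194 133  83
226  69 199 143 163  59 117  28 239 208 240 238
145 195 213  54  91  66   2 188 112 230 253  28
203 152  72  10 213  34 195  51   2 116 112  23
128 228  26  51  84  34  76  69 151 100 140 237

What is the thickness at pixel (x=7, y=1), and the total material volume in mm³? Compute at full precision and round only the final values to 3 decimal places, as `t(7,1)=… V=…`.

span = t_max - t_min = 4.88 - 0.75 = 4.130
L(7,1) = 28, L_eff = 28/255 = 0.109804
t(7,1) = 4.88 - 4.130·0.109804 = 4.427
Σt over all 5·12 pixels = 2152649/12750 ≈ 168.8352157
V = pitch²·Σt = 1.21²·2152649/12750 = 247.192

t(7,1)=4.427 V=247.192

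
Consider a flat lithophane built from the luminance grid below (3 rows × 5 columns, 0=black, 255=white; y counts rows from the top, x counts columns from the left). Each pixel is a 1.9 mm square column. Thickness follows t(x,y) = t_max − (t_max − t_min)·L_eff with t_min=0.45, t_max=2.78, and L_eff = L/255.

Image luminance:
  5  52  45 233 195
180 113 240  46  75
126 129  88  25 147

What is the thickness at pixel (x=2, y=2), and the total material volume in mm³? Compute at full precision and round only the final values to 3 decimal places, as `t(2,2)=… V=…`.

t(2,2)=1.976 V=94.495

span = t_max - t_min = 2.78 - 0.45 = 2.330
L(2,2) = 88, L_eff = 88/255 = 0.345098
t(2,2) = 2.78 - 2.330·0.345098 = 1.976
Σt over all 3·5 pixels = 667483/25500 ≈ 26.1758039
V = pitch²·Σt = 1.9²·667483/25500 = 94.495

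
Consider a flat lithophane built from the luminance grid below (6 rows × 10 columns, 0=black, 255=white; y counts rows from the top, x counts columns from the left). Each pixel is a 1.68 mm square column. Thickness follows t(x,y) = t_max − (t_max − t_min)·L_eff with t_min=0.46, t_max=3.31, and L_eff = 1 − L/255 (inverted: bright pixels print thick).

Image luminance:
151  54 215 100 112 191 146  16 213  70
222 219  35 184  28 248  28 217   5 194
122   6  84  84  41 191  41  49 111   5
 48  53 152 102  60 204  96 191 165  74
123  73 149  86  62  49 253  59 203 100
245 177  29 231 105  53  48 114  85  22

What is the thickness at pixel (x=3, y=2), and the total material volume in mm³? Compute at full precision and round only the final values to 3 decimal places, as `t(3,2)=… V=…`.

t(3,2)=1.399 V=292.180

span = t_max - t_min = 3.31 - 0.46 = 2.850
L(3,2) = 84, L_eff = 1 - 84/255 = 0.670588 (inverted)
t(3,2) = 3.31 - 2.850·0.670588 = 1.399
Σt over all 6·10 pixels = 175987/1700 ≈ 103.5217647
V = pitch²·Σt = 1.68²·175987/1700 = 292.180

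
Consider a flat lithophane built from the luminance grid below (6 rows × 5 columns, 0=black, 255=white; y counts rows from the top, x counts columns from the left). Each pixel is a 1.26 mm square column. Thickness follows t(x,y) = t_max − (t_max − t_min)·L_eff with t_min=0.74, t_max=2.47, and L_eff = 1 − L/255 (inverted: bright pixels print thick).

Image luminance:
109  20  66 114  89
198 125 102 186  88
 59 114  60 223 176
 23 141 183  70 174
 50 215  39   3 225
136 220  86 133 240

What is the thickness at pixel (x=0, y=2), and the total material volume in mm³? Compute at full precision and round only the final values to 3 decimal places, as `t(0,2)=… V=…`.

span = t_max - t_min = 2.47 - 0.74 = 1.730
L(0,2) = 59, L_eff = 1 - 59/255 = 0.768627 (inverted)
t(0,2) = 2.47 - 1.730·0.768627 = 1.140
Σt over all 6·5 pixels = 1200491/25500 ≈ 47.0780784
V = pitch²·Σt = 1.26²·1200491/25500 = 74.741

t(0,2)=1.140 V=74.741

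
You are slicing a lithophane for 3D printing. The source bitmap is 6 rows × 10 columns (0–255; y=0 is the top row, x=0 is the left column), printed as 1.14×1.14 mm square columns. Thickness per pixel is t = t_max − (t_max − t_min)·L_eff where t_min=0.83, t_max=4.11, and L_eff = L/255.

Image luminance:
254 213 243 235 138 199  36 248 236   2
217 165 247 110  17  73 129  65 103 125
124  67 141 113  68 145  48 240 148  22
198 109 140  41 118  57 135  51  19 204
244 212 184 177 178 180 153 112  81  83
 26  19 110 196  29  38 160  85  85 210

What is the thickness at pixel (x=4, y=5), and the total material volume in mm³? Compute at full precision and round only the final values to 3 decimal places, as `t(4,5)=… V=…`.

t(4,5)=3.737 V=190.010

span = t_max - t_min = 4.11 - 0.83 = 3.280
L(4,5) = 29, L_eff = 29/255 = 0.113725
t(4,5) = 4.11 - 3.280·0.113725 = 3.737
Σt over all 6·10 pixels = 186413/1275 ≈ 146.2062745
V = pitch²·Σt = 1.14²·186413/1275 = 190.010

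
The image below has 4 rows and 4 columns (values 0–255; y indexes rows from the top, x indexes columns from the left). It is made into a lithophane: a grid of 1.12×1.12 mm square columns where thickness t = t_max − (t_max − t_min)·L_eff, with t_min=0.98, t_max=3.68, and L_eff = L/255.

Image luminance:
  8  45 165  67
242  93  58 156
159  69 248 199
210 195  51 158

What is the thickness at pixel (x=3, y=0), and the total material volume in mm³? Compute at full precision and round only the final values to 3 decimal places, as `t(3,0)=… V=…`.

span = t_max - t_min = 3.68 - 0.98 = 2.700
L(3,0) = 67, L_eff = 67/255 = 0.262745
t(3,0) = 3.68 - 2.700·0.262745 = 2.971
Σt over all 4·4 pixels = 30941/850 ≈ 36.4011765
V = pitch²·Σt = 1.12²·30941/850 = 45.662

t(3,0)=2.971 V=45.662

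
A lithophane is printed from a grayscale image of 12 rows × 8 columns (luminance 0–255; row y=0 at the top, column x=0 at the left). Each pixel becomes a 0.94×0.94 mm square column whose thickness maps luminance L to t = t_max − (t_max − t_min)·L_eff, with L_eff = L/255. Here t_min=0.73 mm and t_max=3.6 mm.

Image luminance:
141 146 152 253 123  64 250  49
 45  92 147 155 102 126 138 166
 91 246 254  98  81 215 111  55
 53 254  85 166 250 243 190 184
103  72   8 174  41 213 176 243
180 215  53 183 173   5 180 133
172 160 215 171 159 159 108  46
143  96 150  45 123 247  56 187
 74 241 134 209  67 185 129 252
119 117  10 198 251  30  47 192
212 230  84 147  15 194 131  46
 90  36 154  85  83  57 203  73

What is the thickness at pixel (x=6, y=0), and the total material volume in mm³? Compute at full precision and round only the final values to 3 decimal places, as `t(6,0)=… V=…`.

t(6,0)=0.786 V=174.011

span = t_max - t_min = 3.6 - 0.73 = 2.870
L(6,0) = 250, L_eff = 250/255 = 0.980392
t(6,0) = 3.6 - 2.870·0.980392 = 0.786
Σt over all 12·8 pixels = 196.934
V = pitch²·Σt = 0.94²·196.934 = 174.011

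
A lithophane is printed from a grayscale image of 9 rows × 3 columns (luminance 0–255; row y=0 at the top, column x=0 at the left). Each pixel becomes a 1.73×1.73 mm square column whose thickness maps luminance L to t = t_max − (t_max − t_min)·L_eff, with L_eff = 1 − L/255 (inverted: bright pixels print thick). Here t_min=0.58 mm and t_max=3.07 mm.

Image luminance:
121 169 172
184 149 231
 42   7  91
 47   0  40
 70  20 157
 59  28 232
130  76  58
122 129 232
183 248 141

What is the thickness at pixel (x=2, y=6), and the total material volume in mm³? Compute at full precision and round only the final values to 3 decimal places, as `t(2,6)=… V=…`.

span = t_max - t_min = 3.07 - 0.58 = 2.490
L(2,6) = 58, L_eff = 1 - 58/255 = 0.772549 (inverted)
t(2,6) = 3.07 - 2.490·0.772549 = 1.146
Σt over all 9·3 pixels = 98391/2125 ≈ 46.3016471
V = pitch²·Σt = 1.73²·98391/2125 = 138.576

t(2,6)=1.146 V=138.576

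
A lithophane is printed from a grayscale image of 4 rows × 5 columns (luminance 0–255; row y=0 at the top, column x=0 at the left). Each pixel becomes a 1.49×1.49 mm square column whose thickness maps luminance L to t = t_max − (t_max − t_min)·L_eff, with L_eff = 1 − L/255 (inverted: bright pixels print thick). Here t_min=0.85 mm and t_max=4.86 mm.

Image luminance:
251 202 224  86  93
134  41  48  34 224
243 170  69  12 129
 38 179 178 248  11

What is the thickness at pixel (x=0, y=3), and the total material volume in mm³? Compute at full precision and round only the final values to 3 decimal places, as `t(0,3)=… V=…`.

t(0,3)=1.448 V=129.002

span = t_max - t_min = 4.86 - 0.85 = 4.010
L(0,3) = 38, L_eff = 1 - 38/255 = 0.850980 (inverted)
t(0,3) = 4.86 - 4.010·0.850980 = 1.448
Σt over all 4·5 pixels = 740857/12750 ≈ 58.1064314
V = pitch²·Σt = 1.49²·740857/12750 = 129.002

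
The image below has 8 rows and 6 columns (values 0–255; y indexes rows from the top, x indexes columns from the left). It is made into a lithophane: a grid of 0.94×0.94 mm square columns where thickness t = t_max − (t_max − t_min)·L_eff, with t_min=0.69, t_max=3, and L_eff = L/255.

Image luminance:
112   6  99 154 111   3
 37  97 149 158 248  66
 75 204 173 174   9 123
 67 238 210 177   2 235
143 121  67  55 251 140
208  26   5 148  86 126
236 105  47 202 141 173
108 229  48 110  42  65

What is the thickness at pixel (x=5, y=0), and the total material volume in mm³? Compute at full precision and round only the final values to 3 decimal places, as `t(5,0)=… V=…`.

span = t_max - t_min = 3 - 0.69 = 2.310
L(5,0) = 3, L_eff = 3/255 = 0.011765
t(5,0) = 3 - 2.310·0.011765 = 2.973
Σt over all 8·6 pixels = 776707/8500 ≈ 91.3772941
V = pitch²·Σt = 0.94²·776707/8500 = 80.741

t(5,0)=2.973 V=80.741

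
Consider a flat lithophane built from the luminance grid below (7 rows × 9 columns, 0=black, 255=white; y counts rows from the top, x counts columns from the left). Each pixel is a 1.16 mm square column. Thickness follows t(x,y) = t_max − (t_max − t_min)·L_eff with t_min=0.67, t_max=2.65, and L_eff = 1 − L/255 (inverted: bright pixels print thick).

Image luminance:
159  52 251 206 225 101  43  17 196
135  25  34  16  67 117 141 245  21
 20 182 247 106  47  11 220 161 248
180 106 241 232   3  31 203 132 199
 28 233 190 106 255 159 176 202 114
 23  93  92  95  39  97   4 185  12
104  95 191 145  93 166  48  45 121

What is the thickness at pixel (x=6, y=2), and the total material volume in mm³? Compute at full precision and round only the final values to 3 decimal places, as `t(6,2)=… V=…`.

t(6,2)=2.378 V=137.573

span = t_max - t_min = 2.65 - 0.67 = 1.980
L(6,2) = 220, L_eff = 1 - 220/255 = 0.137255 (inverted)
t(6,2) = 2.65 - 1.980·0.137255 = 2.378
Σt over all 7·9 pixels = 869031/8500 ≈ 102.2389412
V = pitch²·Σt = 1.16²·869031/8500 = 137.573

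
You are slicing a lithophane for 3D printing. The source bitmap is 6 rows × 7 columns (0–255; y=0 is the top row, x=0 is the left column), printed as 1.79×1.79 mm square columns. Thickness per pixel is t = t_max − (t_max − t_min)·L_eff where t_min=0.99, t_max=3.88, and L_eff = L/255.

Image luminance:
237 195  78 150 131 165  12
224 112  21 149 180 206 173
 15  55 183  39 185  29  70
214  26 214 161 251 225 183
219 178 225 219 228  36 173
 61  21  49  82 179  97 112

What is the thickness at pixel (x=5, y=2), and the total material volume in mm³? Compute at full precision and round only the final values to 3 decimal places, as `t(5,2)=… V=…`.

t(5,2)=3.551 V=312.904

span = t_max - t_min = 3.88 - 0.99 = 2.890
L(5,2) = 29, L_eff = 29/255 = 0.113725
t(5,2) = 3.88 - 2.890·0.113725 = 3.551
Σt over all 6·7 pixels = 73243/750 ≈ 97.6573333
V = pitch²·Σt = 1.79²·73243/750 = 312.904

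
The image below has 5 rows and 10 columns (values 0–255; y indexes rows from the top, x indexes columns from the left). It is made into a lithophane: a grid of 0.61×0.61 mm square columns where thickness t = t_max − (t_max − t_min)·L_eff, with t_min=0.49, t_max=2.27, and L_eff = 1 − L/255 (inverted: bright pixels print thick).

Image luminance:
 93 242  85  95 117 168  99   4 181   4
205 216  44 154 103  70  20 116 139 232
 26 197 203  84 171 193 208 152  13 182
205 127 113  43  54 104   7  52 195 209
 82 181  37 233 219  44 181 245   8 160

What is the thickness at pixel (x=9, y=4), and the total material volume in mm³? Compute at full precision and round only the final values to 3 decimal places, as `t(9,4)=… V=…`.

t(9,4)=1.607 V=25.519

span = t_max - t_min = 2.27 - 0.49 = 1.780
L(9,4) = 160, L_eff = 1 - 160/255 = 0.372549 (inverted)
t(9,4) = 2.27 - 1.780·0.372549 = 1.607
Σt over all 5·10 pixels = 29147/425 ≈ 68.5811765
V = pitch²·Σt = 0.61²·29147/425 = 25.519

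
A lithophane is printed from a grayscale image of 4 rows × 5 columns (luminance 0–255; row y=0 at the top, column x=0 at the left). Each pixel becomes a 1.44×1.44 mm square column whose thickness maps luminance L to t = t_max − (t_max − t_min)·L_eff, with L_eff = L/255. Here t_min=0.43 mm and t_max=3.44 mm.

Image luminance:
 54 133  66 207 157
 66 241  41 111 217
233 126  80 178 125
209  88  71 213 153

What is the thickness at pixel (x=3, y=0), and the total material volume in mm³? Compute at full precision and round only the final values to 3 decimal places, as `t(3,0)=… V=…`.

t(3,0)=0.997 V=74.888

span = t_max - t_min = 3.44 - 0.43 = 3.010
L(3,0) = 207, L_eff = 207/255 = 0.811765
t(3,0) = 3.44 - 3.010·0.811765 = 0.997
Σt over all 4·5 pixels = 306977/8500 ≈ 36.1149412
V = pitch²·Σt = 1.44²·306977/8500 = 74.888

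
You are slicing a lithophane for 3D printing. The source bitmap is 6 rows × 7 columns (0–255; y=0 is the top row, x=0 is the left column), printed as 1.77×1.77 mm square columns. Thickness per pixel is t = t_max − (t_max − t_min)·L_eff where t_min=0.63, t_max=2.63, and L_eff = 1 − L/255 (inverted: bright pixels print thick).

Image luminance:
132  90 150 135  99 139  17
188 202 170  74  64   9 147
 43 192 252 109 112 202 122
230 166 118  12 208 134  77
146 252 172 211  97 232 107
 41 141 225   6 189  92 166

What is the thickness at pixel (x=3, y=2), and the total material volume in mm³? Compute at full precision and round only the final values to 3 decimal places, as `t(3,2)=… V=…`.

t(3,2)=1.485 V=222.218

span = t_max - t_min = 2.63 - 0.63 = 2.000
L(3,2) = 109, L_eff = 1 - 109/255 = 0.572549 (inverted)
t(3,2) = 2.63 - 2.000·0.572549 = 1.485
Σt over all 6·7 pixels = 60291/850 ≈ 70.9305882
V = pitch²·Σt = 1.77²·60291/850 = 222.218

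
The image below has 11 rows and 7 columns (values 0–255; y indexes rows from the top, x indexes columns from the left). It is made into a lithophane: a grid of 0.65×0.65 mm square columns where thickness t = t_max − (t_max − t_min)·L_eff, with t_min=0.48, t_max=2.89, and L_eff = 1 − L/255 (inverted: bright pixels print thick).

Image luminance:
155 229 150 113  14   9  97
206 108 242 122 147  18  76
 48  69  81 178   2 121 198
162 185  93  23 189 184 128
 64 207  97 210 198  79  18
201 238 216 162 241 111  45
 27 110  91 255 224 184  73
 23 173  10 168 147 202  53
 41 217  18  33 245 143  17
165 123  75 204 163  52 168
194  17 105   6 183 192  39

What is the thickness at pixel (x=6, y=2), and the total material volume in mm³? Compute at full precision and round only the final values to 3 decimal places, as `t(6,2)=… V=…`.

span = t_max - t_min = 2.89 - 0.48 = 2.410
L(6,2) = 198, L_eff = 1 - 198/255 = 0.223529 (inverted)
t(6,2) = 2.89 - 2.410·0.223529 = 2.351
Σt over all 11·7 pixels = 1624907/12750 ≈ 127.4436863
V = pitch²·Σt = 0.65²·1624907/12750 = 53.845

t(6,2)=2.351 V=53.845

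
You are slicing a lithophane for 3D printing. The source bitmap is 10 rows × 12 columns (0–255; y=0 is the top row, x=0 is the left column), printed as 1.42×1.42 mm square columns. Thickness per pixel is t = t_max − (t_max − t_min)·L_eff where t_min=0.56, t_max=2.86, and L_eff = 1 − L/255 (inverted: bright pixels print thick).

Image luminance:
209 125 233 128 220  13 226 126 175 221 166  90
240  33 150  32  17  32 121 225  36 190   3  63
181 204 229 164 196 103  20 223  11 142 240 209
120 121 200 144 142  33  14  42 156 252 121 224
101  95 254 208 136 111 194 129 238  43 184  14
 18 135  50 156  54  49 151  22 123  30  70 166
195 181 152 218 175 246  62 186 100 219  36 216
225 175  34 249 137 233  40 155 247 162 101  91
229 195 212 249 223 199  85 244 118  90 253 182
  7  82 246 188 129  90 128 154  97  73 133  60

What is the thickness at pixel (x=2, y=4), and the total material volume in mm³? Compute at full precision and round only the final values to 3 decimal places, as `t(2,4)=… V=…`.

t(2,4)=2.851 V=440.991

span = t_max - t_min = 2.86 - 0.56 = 2.300
L(2,4) = 254, L_eff = 1 - 254/255 = 0.003922 (inverted)
t(2,4) = 2.86 - 2.300·0.003922 = 2.851
Σt over all 10·12 pixels = 185897/850 ≈ 218.7023529
V = pitch²·Σt = 1.42²·185897/850 = 440.991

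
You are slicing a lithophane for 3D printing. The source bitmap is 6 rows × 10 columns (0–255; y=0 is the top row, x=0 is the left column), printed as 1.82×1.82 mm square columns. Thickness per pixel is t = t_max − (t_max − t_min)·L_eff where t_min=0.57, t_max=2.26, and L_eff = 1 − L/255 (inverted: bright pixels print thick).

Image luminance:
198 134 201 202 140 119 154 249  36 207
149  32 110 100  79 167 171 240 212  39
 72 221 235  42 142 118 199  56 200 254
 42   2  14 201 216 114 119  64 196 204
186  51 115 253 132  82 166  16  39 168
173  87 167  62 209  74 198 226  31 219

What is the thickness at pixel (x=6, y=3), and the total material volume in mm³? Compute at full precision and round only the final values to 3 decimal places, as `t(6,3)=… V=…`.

span = t_max - t_min = 2.26 - 0.57 = 1.690
L(6,3) = 119, L_eff = 1 - 119/255 = 0.533333 (inverted)
t(6,3) = 2.26 - 1.690·0.533333 = 1.359
Σt over all 6·10 pixels = 189623/2125 ≈ 89.2343529
V = pitch²·Σt = 1.82²·189623/2125 = 295.580

t(6,3)=1.359 V=295.580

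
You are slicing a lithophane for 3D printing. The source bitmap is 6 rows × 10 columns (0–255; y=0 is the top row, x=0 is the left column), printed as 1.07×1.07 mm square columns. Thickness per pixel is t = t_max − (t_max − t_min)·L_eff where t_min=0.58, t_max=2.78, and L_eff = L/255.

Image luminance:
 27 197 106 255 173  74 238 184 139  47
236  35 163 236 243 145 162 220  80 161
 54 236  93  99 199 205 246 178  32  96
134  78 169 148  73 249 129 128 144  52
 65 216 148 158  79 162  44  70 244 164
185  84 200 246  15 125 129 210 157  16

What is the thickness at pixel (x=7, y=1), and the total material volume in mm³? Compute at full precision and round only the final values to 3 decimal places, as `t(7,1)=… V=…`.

t(7,1)=0.882 V=106.220

span = t_max - t_min = 2.78 - 0.58 = 2.200
L(7,1) = 220, L_eff = 220/255 = 0.862745
t(7,1) = 2.78 - 2.200·0.862745 = 0.882
Σt over all 6·10 pixels = 7886/85 ≈ 92.7764706
V = pitch²·Σt = 1.07²·7886/85 = 106.220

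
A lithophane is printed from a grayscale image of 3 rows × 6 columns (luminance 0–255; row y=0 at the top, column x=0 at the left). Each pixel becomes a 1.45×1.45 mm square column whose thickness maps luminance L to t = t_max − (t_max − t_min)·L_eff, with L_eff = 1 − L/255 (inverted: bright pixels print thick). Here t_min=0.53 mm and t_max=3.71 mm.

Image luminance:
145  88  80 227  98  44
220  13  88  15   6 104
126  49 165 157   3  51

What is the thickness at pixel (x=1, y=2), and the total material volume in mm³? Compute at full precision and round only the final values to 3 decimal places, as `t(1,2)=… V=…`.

t(1,2)=1.141 V=64.080

span = t_max - t_min = 3.71 - 0.53 = 3.180
L(1,2) = 49, L_eff = 1 - 49/255 = 0.807843 (inverted)
t(1,2) = 3.71 - 3.180·0.807843 = 1.141
Σt over all 3·6 pixels = 64766/2125 ≈ 30.4781176
V = pitch²·Σt = 1.45²·64766/2125 = 64.080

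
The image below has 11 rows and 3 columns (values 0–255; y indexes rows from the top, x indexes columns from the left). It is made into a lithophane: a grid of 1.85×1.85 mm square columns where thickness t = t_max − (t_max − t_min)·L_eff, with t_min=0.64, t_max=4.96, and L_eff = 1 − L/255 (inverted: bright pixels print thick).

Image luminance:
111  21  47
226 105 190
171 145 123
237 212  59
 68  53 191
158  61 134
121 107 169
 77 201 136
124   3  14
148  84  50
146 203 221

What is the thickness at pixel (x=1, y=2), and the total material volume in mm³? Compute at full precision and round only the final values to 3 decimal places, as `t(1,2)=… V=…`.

t(1,2)=3.096 V=310.934

span = t_max - t_min = 4.96 - 0.64 = 4.320
L(1,2) = 145, L_eff = 1 - 145/255 = 0.431373 (inverted)
t(1,2) = 4.96 - 4.320·0.431373 = 3.096
Σt over all 11·3 pixels = 193056/2125 ≈ 90.8498824
V = pitch²·Σt = 1.85²·193056/2125 = 310.934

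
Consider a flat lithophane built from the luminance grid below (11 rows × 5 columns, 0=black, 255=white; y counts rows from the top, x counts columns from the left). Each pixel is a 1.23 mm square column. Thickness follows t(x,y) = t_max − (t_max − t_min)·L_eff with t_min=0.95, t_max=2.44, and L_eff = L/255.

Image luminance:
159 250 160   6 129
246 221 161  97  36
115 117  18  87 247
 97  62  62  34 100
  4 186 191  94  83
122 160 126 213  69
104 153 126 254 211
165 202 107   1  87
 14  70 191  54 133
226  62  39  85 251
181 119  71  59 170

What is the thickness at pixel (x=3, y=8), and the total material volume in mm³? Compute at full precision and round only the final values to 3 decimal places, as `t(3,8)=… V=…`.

span = t_max - t_min = 2.44 - 0.95 = 1.490
L(3,8) = 54, L_eff = 54/255 = 0.211765
t(3,8) = 2.44 - 1.490·0.211765 = 2.124
Σt over all 11·5 pixels = 2410837/25500 ≈ 94.5426275
V = pitch²·Σt = 1.23²·2410837/25500 = 143.034

t(3,8)=2.124 V=143.034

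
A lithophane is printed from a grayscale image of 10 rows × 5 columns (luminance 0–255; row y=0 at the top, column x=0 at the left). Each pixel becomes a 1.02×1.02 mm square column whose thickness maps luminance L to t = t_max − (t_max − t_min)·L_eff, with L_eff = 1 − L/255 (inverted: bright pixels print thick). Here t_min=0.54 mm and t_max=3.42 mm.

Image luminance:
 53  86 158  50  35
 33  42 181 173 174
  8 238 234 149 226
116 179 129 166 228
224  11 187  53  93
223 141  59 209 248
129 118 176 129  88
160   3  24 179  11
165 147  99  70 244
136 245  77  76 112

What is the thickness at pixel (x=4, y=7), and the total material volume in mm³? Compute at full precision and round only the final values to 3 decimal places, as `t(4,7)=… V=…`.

span = t_max - t_min = 3.42 - 0.54 = 2.880
L(4,7) = 11, L_eff = 1 - 11/255 = 0.956863 (inverted)
t(4,7) = 3.42 - 2.880·0.956863 = 0.664
Σt over all 10·5 pixels = 100.344
V = pitch²·Σt = 1.02²·100.344 = 104.398

t(4,7)=0.664 V=104.398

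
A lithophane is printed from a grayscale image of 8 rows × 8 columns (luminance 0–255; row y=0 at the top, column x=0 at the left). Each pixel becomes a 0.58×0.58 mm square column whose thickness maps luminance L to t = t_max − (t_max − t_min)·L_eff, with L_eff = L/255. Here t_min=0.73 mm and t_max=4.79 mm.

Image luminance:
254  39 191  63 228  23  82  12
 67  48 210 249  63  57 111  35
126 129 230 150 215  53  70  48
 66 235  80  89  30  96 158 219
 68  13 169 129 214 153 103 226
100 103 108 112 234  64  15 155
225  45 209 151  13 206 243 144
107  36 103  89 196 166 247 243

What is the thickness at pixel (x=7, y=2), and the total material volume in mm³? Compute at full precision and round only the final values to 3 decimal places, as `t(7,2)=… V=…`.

span = t_max - t_min = 4.79 - 0.73 = 4.060
L(7,2) = 48, L_eff = 48/255 = 0.188235
t(7,2) = 4.79 - 4.060·0.188235 = 4.026
Σt over all 8·8 pixels = 150753/850 ≈ 177.3564706
V = pitch²·Σt = 0.58²·150753/850 = 59.663

t(7,2)=4.026 V=59.663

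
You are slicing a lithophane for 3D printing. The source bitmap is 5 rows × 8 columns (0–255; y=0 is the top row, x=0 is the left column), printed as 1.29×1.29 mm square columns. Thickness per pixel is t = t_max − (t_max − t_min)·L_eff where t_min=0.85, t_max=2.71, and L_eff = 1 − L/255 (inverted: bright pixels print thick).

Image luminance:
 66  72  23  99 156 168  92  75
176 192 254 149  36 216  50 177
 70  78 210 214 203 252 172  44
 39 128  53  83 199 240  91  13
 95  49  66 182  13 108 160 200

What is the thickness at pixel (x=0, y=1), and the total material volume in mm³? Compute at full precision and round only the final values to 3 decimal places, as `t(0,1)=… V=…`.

t(0,1)=2.134 V=116.821

span = t_max - t_min = 2.71 - 0.85 = 1.860
L(0,1) = 176, L_eff = 1 - 176/255 = 0.309804 (inverted)
t(0,1) = 2.71 - 1.860·0.309804 = 2.134
Σt over all 5·8 pixels = 298353/4250 ≈ 70.2007059
V = pitch²·Σt = 1.29²·298353/4250 = 116.821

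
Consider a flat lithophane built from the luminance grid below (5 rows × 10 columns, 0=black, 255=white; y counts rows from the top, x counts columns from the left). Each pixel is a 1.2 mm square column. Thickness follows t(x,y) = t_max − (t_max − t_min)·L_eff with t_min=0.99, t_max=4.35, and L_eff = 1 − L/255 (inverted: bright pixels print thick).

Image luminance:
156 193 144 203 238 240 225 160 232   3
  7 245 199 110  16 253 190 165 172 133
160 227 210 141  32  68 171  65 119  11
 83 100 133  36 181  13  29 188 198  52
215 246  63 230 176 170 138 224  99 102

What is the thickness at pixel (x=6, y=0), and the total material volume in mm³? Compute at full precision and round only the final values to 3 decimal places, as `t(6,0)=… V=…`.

span = t_max - t_min = 4.35 - 0.99 = 3.360
L(6,0) = 225, L_eff = 1 - 225/255 = 0.117647 (inverted)
t(6,0) = 4.35 - 3.360·0.117647 = 3.955
Σt over all 5·10 pixels = 611559/4250 ≈ 143.8962353
V = pitch²·Σt = 1.2²·611559/4250 = 207.211

t(6,0)=3.955 V=207.211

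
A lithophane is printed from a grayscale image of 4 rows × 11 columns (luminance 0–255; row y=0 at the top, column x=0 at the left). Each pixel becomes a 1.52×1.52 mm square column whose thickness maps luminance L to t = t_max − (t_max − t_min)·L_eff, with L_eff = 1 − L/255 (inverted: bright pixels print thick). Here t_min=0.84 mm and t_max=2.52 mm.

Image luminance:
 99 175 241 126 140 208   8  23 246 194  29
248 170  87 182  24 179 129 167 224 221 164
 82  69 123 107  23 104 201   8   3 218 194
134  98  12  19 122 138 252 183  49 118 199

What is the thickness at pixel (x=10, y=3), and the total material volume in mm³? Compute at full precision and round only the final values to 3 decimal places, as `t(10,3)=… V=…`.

t(10,3)=2.151 V=172.764

span = t_max - t_min = 2.52 - 0.84 = 1.680
L(10,3) = 199, L_eff = 1 - 199/255 = 0.219608 (inverted)
t(10,3) = 2.52 - 1.680·0.219608 = 2.151
Σt over all 4·11 pixels = 6356/85 ≈ 74.7764706
V = pitch²·Σt = 1.52²·6356/85 = 172.764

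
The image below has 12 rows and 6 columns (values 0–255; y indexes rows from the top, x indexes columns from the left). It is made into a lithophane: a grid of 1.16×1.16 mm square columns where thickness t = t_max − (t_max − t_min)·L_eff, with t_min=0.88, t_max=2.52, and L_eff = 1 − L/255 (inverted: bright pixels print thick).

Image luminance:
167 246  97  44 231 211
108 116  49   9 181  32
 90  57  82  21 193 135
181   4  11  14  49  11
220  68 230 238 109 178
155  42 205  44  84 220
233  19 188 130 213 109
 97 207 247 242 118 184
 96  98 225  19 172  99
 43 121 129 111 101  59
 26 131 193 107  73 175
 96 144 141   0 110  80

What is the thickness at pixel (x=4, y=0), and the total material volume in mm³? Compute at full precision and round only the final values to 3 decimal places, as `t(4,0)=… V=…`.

span = t_max - t_min = 2.52 - 0.88 = 1.640
L(4,0) = 231, L_eff = 1 - 231/255 = 0.094118 (inverted)
t(4,0) = 2.52 - 1.640·0.094118 = 2.366
Σt over all 12·6 pixels = 759308/6375 ≈ 119.1071373
V = pitch²·Σt = 1.16²·759308/6375 = 160.271

t(4,0)=2.366 V=160.271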